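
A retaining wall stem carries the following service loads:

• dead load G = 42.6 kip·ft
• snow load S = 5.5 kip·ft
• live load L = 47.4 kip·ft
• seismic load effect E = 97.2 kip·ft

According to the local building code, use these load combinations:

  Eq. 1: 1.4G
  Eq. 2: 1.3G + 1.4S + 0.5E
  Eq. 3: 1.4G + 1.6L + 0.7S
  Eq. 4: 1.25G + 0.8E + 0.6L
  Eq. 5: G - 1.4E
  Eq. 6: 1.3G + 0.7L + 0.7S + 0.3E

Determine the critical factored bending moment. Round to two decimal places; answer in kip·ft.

159.45 kip·ft

Eq. 1: 1.4(42.6) = 59.64
Eq. 2: 1.3(42.6) + 1.4(5.5) + 0.5(97.2) = 55.38 + 7.70 + 48.60 = 111.68
Eq. 3: 1.4(42.6) + 1.6(47.4) + 0.7(5.5) = 59.64 + 75.84 + 3.85 = 139.33
Eq. 4: 1.25(42.6) + 0.8(97.2) + 0.6(47.4) = 53.25 + 77.76 + 28.44 = 159.45
Eq. 5: 1.0(42.6) - 1.4(97.2) = 42.60 - 136.08 = -93.48
Eq. 6: 1.3(42.6) + 0.7(47.4) + 0.7(5.5) + 0.3(97.2) = 55.38 + 33.18 + 3.85 + 29.16 = 121.57
Maximum is from combination 4.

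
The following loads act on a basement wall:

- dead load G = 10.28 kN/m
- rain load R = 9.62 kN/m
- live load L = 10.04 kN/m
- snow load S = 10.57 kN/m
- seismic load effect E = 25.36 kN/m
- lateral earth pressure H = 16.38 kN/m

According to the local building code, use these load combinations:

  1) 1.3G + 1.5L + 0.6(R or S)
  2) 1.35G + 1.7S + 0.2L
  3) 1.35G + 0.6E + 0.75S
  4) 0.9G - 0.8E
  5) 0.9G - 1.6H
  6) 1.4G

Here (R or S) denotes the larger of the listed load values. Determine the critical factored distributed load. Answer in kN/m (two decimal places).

(R or S) → S = 10.57 kN/m.
1) 1.3(10.28) + 1.5(10.04) + 0.6(10.57) = 34.77
2) 1.35(10.28) + 1.7(10.57) + 0.2(10.04) = 13.88 + 17.97 + 2.01 = 33.86
3) 1.35(10.28) + 0.6(25.36) + 0.75(10.57) = 37.02
4) 0.9(10.28) - 0.8(25.36) = 9.25 - 20.29 = -11.04
5) 0.9(10.28) - 1.6(16.38) = 9.25 - 26.21 = -16.96
6) 1.4(10.28) = 14.39
Combination 3 governs: w_u = 37.02 kN/m.

37.02 kN/m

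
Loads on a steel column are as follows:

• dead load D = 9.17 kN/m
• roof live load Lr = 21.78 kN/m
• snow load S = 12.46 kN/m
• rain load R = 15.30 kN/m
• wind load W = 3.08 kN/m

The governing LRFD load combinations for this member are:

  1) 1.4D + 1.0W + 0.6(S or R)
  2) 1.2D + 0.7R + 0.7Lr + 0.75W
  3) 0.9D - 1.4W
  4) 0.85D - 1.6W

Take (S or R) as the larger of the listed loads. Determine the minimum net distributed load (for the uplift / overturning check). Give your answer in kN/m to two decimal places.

2.87 kN/m

(S or R) → R = 15.30 kN/m.
1) 1.4(9.17) + 1.0(3.08) + 0.6(15.30) = 25.10
2) 1.2(9.17) + 0.7(15.30) + 0.7(21.78) + 0.75(3.08) = 39.27
3) 0.9(9.17) - 1.4(3.08) = 3.94
4) 0.85(9.17) - 1.6(3.08) = 2.87
Combination 4 gives the minimum: 2.87 kN/m.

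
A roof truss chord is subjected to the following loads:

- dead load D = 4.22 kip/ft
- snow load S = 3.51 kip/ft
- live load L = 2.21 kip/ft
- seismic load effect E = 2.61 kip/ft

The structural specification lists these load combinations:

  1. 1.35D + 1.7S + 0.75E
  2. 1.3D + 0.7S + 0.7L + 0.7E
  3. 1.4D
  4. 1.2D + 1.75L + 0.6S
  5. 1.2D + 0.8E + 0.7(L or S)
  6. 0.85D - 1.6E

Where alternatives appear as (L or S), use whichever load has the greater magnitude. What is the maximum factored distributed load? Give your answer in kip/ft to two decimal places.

(L or S) → S = 3.51 kip/ft.
1. 1.35(4.22) + 1.7(3.51) + 0.75(2.61) = 13.62
2. 1.3(4.22) + 0.7(3.51) + 0.7(2.21) + 0.7(2.61) = 11.32
3. 1.4(4.22) = 5.91
4. 1.2(4.22) + 1.75(2.21) + 0.6(3.51) = 5.06 + 3.87 + 2.11 = 11.04
5. 1.2(4.22) + 0.8(2.61) + 0.7(3.51) = 5.06 + 2.09 + 2.46 = 9.61
6. 0.85(4.22) - 1.6(2.61) = 3.59 - 4.18 = -0.59
Combination 1 governs: w_u = 13.62 kip/ft.

13.62 kip/ft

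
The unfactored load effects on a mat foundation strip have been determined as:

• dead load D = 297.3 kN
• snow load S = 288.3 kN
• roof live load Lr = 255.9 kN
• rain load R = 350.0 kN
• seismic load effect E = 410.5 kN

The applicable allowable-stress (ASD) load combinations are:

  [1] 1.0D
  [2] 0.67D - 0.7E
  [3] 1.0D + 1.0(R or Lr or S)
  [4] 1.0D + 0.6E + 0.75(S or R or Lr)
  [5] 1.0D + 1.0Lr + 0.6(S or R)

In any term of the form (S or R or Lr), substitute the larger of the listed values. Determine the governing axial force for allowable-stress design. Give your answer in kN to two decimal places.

(R or Lr or S) → R = 350.0 kN; (S or R or Lr) → R = 350.0 kN; (S or R) → R = 350.0 kN.
[1] 1.0(297.3) = 297.30
[2] 0.67(297.3) - 0.7(410.5) = 199.19 - 287.35 = -88.16
[3] 1.0(297.3) + 1.0(350.0) = 297.30 + 350.00 = 647.30
[4] 1.0(297.3) + 0.6(410.5) + 0.75(350.0) = 297.30 + 246.30 + 262.50 = 806.10
[5] 1.0(297.3) + 1.0(255.9) + 0.6(350.0) = 297.30 + 255.90 + 210.00 = 763.20
Maximum is from combination 4.

806.10 kN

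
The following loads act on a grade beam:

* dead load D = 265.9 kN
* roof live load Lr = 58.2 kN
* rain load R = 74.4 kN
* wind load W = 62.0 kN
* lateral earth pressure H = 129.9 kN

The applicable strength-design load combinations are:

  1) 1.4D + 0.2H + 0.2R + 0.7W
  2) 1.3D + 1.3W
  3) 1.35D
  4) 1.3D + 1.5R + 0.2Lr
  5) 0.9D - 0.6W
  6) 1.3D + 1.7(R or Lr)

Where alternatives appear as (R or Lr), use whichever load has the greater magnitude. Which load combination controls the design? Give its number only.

Combination 6

(R or Lr) → R = 74.4 kN.
1) 1.4(265.9) + 0.2(129.9) + 0.2(74.4) + 0.7(62.0) = 456.5
2) 1.3(265.9) + 1.3(62.0) = 426.3
3) 1.35(265.9) = 359.0
4) 1.3(265.9) + 1.5(74.4) + 0.2(58.2) = 468.9
5) 0.9(265.9) - 0.6(62.0) = 202.1
6) 1.3(265.9) + 1.7(74.4) = 472.2
The largest value is 472.2 kN from combination 6.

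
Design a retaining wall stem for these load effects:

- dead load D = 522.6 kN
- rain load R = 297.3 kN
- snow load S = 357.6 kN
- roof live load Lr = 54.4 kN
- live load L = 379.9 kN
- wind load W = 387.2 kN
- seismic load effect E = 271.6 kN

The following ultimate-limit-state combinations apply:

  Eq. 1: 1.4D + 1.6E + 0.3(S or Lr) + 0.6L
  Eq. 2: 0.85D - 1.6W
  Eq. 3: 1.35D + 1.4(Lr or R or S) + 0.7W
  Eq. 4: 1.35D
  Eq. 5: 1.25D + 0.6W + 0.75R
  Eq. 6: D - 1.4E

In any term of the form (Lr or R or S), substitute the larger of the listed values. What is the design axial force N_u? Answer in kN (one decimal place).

(S or Lr) → S = 357.6 kN; (Lr or R or S) → S = 357.6 kN.
Eq. 1: 1.4(522.6) + 1.6(271.6) + 0.3(357.6) + 0.6(379.9) = 731.6 + 434.6 + 107.3 + 227.9 = 1501.4
Eq. 2: 0.85(522.6) - 1.6(387.2) = 444.2 - 619.5 = -175.3
Eq. 3: 1.35(522.6) + 1.4(357.6) + 0.7(387.2) = 1477.2
Eq. 4: 1.35(522.6) = 705.5
Eq. 5: 1.25(522.6) + 0.6(387.2) + 0.75(297.3) = 1108.5
Eq. 6: 1.0(522.6) - 1.4(271.6) = 522.6 - 380.2 = 142.4
The controlling combination is 1, giving 1501.4 kN.

1501.4 kN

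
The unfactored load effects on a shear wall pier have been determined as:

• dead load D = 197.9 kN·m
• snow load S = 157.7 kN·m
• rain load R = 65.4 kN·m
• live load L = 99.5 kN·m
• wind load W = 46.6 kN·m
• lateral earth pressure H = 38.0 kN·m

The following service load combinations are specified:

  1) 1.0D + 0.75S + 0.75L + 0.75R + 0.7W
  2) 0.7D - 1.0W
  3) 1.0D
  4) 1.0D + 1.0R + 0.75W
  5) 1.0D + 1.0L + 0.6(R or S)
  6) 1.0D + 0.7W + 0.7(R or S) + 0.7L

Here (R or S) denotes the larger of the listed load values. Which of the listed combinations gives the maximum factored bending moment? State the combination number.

(R or S) → S = 157.7 kN·m.
1) 1.0(197.9) + 0.75(157.7) + 0.75(99.5) + 0.75(65.4) + 0.7(46.6) = 472.5
2) 0.7(197.9) - 1.0(46.6) = 91.9
3) 1.0(197.9) = 197.9
4) 1.0(197.9) + 1.0(65.4) + 0.75(46.6) = 298.3
5) 1.0(197.9) + 1.0(99.5) + 0.6(157.7) = 392.0
6) 1.0(197.9) + 0.7(46.6) + 0.7(157.7) + 0.7(99.5) = 410.6
The largest value is 472.5 kN·m from combination 1.

Combination 1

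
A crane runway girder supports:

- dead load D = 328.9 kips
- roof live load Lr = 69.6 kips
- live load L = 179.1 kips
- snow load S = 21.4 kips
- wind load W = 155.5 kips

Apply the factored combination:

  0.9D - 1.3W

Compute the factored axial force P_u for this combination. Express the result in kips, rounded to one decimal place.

0.9(328.9) - 1.3(155.5) = 93.9
P_u = 93.9 kips.

93.9 kips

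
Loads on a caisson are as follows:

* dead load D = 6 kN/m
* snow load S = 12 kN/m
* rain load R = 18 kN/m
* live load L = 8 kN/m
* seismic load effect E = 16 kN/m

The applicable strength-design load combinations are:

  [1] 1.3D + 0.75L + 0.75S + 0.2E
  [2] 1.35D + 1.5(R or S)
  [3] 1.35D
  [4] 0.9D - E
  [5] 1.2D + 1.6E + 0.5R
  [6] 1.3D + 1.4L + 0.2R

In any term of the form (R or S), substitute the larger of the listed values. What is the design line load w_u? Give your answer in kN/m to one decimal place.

41.8 kN/m

(R or S) → R = 18 kN/m.
[1] 1.3(6) + 0.75(8) + 0.75(12) + 0.2(16) = 26.0
[2] 1.35(6) + 1.5(18) = 35.1
[3] 1.35(6) = 8.1
[4] 0.9(6) - 1.0(16) = -10.6
[5] 1.2(6) + 1.6(16) + 0.5(18) = 41.8
[6] 1.3(6) + 1.4(8) + 0.2(18) = 22.6
Combination 5 governs: w_u = 41.8 kN/m.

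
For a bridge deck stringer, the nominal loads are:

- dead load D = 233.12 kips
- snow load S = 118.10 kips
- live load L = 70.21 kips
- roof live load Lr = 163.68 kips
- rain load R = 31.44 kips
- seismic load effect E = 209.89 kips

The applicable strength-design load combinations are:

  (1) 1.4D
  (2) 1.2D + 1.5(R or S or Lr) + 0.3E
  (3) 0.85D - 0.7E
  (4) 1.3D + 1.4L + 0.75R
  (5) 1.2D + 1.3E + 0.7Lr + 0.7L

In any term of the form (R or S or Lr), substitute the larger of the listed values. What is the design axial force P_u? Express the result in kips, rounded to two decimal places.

(R or S or Lr) → Lr = 163.68 kips.
(1) 1.4(233.12) = 326.37
(2) 1.2(233.12) + 1.5(163.68) + 0.3(209.89) = 279.74 + 245.52 + 62.97 = 588.23
(3) 0.85(233.12) - 0.7(209.89) = 198.15 - 146.92 = 51.23
(4) 1.3(233.12) + 1.4(70.21) + 0.75(31.44) = 303.06 + 98.29 + 23.58 = 424.93
(5) 1.2(233.12) + 1.3(209.89) + 0.7(163.68) + 0.7(70.21) = 716.32
Maximum is from combination 5.

716.32 kips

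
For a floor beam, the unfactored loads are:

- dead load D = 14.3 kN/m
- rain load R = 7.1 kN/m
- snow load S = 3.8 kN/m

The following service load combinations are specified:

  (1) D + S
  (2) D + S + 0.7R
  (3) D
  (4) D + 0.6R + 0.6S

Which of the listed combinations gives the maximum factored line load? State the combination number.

(1) 1.0(14.3) + 1.0(3.8) = 14.30 + 3.80 = 18.10
(2) 1.0(14.3) + 1.0(3.8) + 0.7(7.1) = 14.30 + 3.80 + 4.97 = 23.07
(3) 1.0(14.3) = 14.30
(4) 1.0(14.3) + 0.6(7.1) + 0.6(3.8) = 14.30 + 4.26 + 2.28 = 20.84
The largest value is 23.07 kN/m from combination 2.

Combination 2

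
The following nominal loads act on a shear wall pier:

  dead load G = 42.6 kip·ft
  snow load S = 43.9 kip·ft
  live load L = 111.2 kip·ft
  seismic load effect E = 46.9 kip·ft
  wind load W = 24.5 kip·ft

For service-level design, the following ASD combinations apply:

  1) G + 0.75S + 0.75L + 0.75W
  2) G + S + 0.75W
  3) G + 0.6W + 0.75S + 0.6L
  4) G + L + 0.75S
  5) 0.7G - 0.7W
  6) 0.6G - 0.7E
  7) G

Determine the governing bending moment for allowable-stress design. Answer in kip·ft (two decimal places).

186.73 kip·ft

1) 1.0(42.6) + 0.75(43.9) + 0.75(111.2) + 0.75(24.5) = 177.30
2) 1.0(42.6) + 1.0(43.9) + 0.75(24.5) = 104.88
3) 1.0(42.6) + 0.6(24.5) + 0.75(43.9) + 0.6(111.2) = 156.95
4) 1.0(42.6) + 1.0(111.2) + 0.75(43.9) = 186.73
5) 0.7(42.6) - 0.7(24.5) = 12.67
6) 0.6(42.6) - 0.7(46.9) = -7.27
7) 1.0(42.6) = 42.60
The controlling combination is 4, giving 186.73 kip·ft.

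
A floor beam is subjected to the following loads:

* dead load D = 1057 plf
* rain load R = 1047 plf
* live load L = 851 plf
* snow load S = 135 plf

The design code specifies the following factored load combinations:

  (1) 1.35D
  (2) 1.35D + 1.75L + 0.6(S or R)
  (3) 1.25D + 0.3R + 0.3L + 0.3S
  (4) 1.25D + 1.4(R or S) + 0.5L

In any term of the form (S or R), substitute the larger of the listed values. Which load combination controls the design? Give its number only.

Combination 2

(S or R) → R = 1047 plf; (R or S) → R = 1047 plf.
(1) 1.35(1057) = 1427.0
(2) 1.35(1057) + 1.75(851) + 0.6(1047) = 3544.4
(3) 1.25(1057) + 0.3(1047) + 0.3(851) + 0.3(135) = 1931.2
(4) 1.25(1057) + 1.4(1047) + 0.5(851) = 3212.6
The largest value is 3544.4 plf from combination 2.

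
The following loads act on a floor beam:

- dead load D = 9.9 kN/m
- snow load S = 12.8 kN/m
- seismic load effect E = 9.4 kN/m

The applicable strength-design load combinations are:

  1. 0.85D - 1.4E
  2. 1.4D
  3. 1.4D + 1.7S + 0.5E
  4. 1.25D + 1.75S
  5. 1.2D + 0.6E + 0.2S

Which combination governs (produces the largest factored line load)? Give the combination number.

1. 0.85(9.9) - 1.4(9.4) = -4.75
2. 1.4(9.9) = 13.86
3. 1.4(9.9) + 1.7(12.8) + 0.5(9.4) = 13.86 + 21.76 + 4.70 = 40.32
4. 1.25(9.9) + 1.75(12.8) = 12.38 + 22.40 = 34.78
5. 1.2(9.9) + 0.6(9.4) + 0.2(12.8) = 11.88 + 5.64 + 2.56 = 20.08
The largest value is 40.32 kN/m from combination 3.

Combination 3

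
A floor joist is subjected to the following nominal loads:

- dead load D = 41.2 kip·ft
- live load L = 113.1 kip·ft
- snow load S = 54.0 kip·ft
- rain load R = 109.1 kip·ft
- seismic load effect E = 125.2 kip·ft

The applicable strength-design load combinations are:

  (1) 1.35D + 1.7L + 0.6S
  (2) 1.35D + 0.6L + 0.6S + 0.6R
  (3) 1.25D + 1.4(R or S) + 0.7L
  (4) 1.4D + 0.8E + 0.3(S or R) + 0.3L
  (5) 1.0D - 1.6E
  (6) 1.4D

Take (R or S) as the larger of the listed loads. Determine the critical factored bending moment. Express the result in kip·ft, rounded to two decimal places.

283.41 kip·ft

(R or S) → R = 109.1 kip·ft; (S or R) → R = 109.1 kip·ft.
(1) 1.35(41.2) + 1.7(113.1) + 0.6(54.0) = 55.62 + 192.27 + 32.40 = 280.29
(2) 1.35(41.2) + 0.6(113.1) + 0.6(54.0) + 0.6(109.1) = 55.62 + 67.86 + 32.40 + 65.46 = 221.34
(3) 1.25(41.2) + 1.4(109.1) + 0.7(113.1) = 51.50 + 152.74 + 79.17 = 283.41
(4) 1.4(41.2) + 0.8(125.2) + 0.3(109.1) + 0.3(113.1) = 57.68 + 100.16 + 32.73 + 33.93 = 224.50
(5) 1.0(41.2) - 1.6(125.2) = 41.20 - 200.32 = -159.12
(6) 1.4(41.2) = 57.68
Combination 3 governs: M_u = 283.41 kip·ft.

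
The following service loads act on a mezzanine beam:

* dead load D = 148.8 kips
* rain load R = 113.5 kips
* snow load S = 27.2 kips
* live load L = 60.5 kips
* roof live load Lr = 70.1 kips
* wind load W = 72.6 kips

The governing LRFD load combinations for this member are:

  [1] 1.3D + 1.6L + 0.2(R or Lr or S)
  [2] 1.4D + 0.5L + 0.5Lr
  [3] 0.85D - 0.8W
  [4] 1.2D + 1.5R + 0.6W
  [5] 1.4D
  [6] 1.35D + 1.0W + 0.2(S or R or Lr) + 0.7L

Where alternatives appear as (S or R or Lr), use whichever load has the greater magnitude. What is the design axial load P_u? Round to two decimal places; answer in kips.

392.37 kips

(R or Lr or S) → R = 113.5 kips; (S or R or Lr) → R = 113.5 kips.
[1] 1.3(148.8) + 1.6(60.5) + 0.2(113.5) = 193.44 + 96.80 + 22.70 = 312.94
[2] 1.4(148.8) + 0.5(60.5) + 0.5(70.1) = 208.32 + 30.25 + 35.05 = 273.62
[3] 0.85(148.8) - 0.8(72.6) = 126.48 - 58.08 = 68.40
[4] 1.2(148.8) + 1.5(113.5) + 0.6(72.6) = 178.56 + 170.25 + 43.56 = 392.37
[5] 1.4(148.8) = 208.32
[6] 1.35(148.8) + 1.0(72.6) + 0.2(113.5) + 0.7(60.5) = 200.88 + 72.60 + 22.70 + 42.35 = 338.53
Maximum is from combination 4.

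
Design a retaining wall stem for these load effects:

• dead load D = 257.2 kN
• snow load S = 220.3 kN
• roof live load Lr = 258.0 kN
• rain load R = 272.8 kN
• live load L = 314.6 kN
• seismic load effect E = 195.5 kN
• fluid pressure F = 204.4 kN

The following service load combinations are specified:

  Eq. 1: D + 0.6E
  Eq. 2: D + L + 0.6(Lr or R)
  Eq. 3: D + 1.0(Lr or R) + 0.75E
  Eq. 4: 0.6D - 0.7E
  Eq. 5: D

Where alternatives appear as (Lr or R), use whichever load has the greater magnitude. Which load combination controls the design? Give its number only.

Combination 2

(Lr or R) → R = 272.8 kN.
Eq. 1: 1.0(257.2) + 0.6(195.5) = 374.5
Eq. 2: 1.0(257.2) + 1.0(314.6) + 0.6(272.8) = 735.5
Eq. 3: 1.0(257.2) + 1.0(272.8) + 0.75(195.5) = 676.6
Eq. 4: 0.6(257.2) - 0.7(195.5) = 17.5
Eq. 5: 1.0(257.2) = 257.2
The largest value is 735.5 kN from combination 2.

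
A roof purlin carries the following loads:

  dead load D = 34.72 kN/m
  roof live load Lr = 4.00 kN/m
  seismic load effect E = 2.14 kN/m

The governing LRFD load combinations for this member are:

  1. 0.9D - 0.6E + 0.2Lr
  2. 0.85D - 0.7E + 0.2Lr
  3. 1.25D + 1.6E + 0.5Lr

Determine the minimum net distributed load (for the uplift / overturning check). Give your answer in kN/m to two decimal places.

28.81 kN/m

1. 0.9(34.72) - 0.6(2.14) + 0.2(4.00) = 30.76
2. 0.85(34.72) - 0.7(2.14) + 0.2(4.00) = 29.51 - 1.50 + 0.80 = 28.81
3. 1.25(34.72) + 1.6(2.14) + 0.5(4.00) = 43.40 + 3.42 + 2.00 = 48.82
Combination 2 gives the minimum: 28.81 kN/m.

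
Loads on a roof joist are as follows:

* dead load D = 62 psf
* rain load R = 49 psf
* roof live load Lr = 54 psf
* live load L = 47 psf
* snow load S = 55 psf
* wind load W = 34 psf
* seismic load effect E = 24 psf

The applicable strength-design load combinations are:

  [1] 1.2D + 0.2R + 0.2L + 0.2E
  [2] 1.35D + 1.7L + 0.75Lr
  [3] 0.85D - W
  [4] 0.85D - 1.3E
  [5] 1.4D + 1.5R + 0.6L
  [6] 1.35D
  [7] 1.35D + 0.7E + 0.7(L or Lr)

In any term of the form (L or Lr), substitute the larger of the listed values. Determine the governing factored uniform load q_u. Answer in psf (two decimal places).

(L or Lr) → Lr = 54 psf.
[1] 1.2(62) + 0.2(49) + 0.2(47) + 0.2(24) = 74.40 + 9.80 + 9.40 + 4.80 = 98.40
[2] 1.35(62) + 1.7(47) + 0.75(54) = 83.70 + 79.90 + 40.50 = 204.10
[3] 0.85(62) - 1.0(34) = 52.70 - 34.00 = 18.70
[4] 0.85(62) - 1.3(24) = 52.70 - 31.20 = 21.50
[5] 1.4(62) + 1.5(49) + 0.6(47) = 86.80 + 73.50 + 28.20 = 188.50
[6] 1.35(62) = 83.70
[7] 1.35(62) + 0.7(24) + 0.7(54) = 83.70 + 16.80 + 37.80 = 138.30
The controlling combination is 2, giving 204.10 psf.

204.10 psf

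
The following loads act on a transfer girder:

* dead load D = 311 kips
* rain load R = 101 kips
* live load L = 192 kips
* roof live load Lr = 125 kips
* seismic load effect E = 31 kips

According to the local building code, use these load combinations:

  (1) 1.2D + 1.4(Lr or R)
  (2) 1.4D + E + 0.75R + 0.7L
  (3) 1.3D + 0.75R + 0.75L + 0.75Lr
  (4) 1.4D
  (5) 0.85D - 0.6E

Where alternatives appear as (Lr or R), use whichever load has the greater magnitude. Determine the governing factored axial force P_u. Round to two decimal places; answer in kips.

717.80 kips

(Lr or R) → Lr = 125 kips.
(1) 1.2(311) + 1.4(125) = 548.20
(2) 1.4(311) + 1.0(31) + 0.75(101) + 0.7(192) = 676.55
(3) 1.3(311) + 0.75(101) + 0.75(192) + 0.75(125) = 717.80
(4) 1.4(311) = 435.40
(5) 0.85(311) - 0.6(31) = 245.75
The controlling combination is 3, giving 717.80 kips.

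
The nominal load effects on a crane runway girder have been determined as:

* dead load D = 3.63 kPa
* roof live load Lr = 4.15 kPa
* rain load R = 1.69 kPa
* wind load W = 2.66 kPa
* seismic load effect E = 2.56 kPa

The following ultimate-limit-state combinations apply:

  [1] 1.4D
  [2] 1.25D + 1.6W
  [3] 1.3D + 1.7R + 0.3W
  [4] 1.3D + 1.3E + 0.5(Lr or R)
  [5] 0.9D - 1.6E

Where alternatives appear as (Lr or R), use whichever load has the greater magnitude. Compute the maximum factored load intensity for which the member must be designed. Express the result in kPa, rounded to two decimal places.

(Lr or R) → Lr = 4.15 kPa.
[1] 1.4(3.63) = 5.08
[2] 1.25(3.63) + 1.6(2.66) = 8.79
[3] 1.3(3.63) + 1.7(1.69) + 0.3(2.66) = 4.72 + 2.87 + 0.80 = 8.39
[4] 1.3(3.63) + 1.3(2.56) + 0.5(4.15) = 10.12
[5] 0.9(3.63) - 1.6(2.56) = 3.27 - 4.10 = -0.83
Combination 4 governs: q_u = 10.12 kPa.

10.12 kPa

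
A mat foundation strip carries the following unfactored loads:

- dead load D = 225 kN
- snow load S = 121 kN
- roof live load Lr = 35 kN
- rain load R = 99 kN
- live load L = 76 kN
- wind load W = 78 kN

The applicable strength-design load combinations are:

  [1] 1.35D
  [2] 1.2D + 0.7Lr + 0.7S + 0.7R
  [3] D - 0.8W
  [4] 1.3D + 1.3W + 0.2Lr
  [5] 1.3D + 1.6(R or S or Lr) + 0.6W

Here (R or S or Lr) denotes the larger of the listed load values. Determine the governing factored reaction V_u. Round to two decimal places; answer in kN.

532.90 kN

(R or S or Lr) → S = 121 kN.
[1] 1.35(225) = 303.75
[2] 1.2(225) + 0.7(35) + 0.7(121) + 0.7(99) = 270.00 + 24.50 + 84.70 + 69.30 = 448.50
[3] 1.0(225) - 0.8(78) = 225.00 - 62.40 = 162.60
[4] 1.3(225) + 1.3(78) + 0.2(35) = 292.50 + 101.40 + 7.00 = 400.90
[5] 1.3(225) + 1.6(121) + 0.6(78) = 292.50 + 193.60 + 46.80 = 532.90
Maximum is from combination 5.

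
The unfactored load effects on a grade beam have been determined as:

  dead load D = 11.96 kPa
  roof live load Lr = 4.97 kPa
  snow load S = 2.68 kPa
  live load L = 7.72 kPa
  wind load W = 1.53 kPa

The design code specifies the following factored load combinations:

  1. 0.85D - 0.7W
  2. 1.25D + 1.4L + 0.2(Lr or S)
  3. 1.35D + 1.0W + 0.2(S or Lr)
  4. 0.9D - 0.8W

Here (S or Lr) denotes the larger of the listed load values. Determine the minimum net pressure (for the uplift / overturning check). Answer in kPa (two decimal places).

9.10 kPa

(Lr or S) → Lr = 4.97 kPa; (S or Lr) → Lr = 4.97 kPa.
1. 0.85(11.96) - 0.7(1.53) = 10.17 - 1.07 = 9.10
2. 1.25(11.96) + 1.4(7.72) + 0.2(4.97) = 14.95 + 10.81 + 0.99 = 26.75
3. 1.35(11.96) + 1.0(1.53) + 0.2(4.97) = 16.15 + 1.53 + 0.99 = 18.67
4. 0.9(11.96) - 0.8(1.53) = 10.76 - 1.22 = 9.54
Combination 1 gives the minimum: 9.10 kPa.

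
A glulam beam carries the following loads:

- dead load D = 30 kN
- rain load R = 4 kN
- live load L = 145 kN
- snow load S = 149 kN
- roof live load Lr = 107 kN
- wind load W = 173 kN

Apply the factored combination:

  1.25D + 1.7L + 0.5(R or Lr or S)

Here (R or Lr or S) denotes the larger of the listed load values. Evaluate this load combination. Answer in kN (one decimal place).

358.5 kN

(R or Lr or S) → S = 149 kN.
1.25(30) + 1.7(145) + 0.5(149) = 37.5 + 246.5 + 74.5 = 358.5
P_u = 358.5 kN.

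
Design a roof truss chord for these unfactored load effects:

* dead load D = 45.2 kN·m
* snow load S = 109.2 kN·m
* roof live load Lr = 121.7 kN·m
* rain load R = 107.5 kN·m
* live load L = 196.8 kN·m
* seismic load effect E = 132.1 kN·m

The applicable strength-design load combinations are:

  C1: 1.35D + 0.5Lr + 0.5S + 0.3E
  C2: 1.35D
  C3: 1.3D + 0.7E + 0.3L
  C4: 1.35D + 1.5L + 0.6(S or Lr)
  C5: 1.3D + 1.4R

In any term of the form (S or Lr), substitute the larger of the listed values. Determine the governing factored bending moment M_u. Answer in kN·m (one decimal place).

429.2 kN·m

(S or Lr) → Lr = 121.7 kN·m.
C1: 1.35(45.2) + 0.5(121.7) + 0.5(109.2) + 0.3(132.1) = 61.0 + 60.9 + 54.6 + 39.6 = 216.1
C2: 1.35(45.2) = 61.0
C3: 1.3(45.2) + 0.7(132.1) + 0.3(196.8) = 58.8 + 92.5 + 59.0 = 210.3
C4: 1.35(45.2) + 1.5(196.8) + 0.6(121.7) = 61.0 + 295.2 + 73.0 = 429.2
C5: 1.3(45.2) + 1.4(107.5) = 58.8 + 150.5 = 209.3
The controlling combination is 4, giving 429.2 kN·m.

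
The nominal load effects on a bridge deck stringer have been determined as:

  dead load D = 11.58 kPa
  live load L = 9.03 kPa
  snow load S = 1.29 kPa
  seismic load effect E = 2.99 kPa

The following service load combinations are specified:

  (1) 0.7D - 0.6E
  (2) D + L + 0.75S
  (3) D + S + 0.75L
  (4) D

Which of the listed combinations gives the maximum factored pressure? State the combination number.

Combination 2

(1) 0.7(11.58) - 0.6(2.99) = 6.31
(2) 1.0(11.58) + 1.0(9.03) + 0.75(1.29) = 11.58 + 9.03 + 0.97 = 21.58
(3) 1.0(11.58) + 1.0(1.29) + 0.75(9.03) = 11.58 + 1.29 + 6.77 = 19.64
(4) 1.0(11.58) = 11.58
The largest value is 21.58 kPa from combination 2.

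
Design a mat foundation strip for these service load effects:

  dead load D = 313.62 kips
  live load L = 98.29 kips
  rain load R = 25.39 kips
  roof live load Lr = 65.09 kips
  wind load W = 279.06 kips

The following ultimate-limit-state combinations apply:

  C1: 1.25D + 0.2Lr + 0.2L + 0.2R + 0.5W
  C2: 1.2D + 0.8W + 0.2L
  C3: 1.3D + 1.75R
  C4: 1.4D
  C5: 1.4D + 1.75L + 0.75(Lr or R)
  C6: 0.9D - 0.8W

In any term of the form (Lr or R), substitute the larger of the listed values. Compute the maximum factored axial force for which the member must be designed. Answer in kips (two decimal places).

(Lr or R) → Lr = 65.09 kips.
C1: 1.25(313.62) + 0.2(65.09) + 0.2(98.29) + 0.2(25.39) + 0.5(279.06) = 569.31
C2: 1.2(313.62) + 0.8(279.06) + 0.2(98.29) = 376.34 + 223.25 + 19.66 = 619.25
C3: 1.3(313.62) + 1.75(25.39) = 407.71 + 44.43 = 452.14
C4: 1.4(313.62) = 439.07
C5: 1.4(313.62) + 1.75(98.29) + 0.75(65.09) = 659.89
C6: 0.9(313.62) - 0.8(279.06) = 282.26 - 223.25 = 59.01
Combination 5 governs: P_u = 659.89 kips.

659.89 kips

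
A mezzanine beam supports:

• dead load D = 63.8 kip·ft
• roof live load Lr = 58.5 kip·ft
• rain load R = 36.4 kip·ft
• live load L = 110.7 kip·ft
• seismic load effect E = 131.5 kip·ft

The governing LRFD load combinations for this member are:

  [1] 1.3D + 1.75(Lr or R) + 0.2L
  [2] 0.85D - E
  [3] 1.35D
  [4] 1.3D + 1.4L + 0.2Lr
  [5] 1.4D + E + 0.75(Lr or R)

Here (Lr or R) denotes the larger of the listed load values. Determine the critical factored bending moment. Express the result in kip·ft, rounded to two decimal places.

264.70 kip·ft

(Lr or R) → Lr = 58.5 kip·ft.
[1] 1.3(63.8) + 1.75(58.5) + 0.2(110.7) = 207.46
[2] 0.85(63.8) - 1.0(131.5) = -77.27
[3] 1.35(63.8) = 86.13
[4] 1.3(63.8) + 1.4(110.7) + 0.2(58.5) = 249.62
[5] 1.4(63.8) + 1.0(131.5) + 0.75(58.5) = 264.70
The controlling combination is 5, giving 264.70 kip·ft.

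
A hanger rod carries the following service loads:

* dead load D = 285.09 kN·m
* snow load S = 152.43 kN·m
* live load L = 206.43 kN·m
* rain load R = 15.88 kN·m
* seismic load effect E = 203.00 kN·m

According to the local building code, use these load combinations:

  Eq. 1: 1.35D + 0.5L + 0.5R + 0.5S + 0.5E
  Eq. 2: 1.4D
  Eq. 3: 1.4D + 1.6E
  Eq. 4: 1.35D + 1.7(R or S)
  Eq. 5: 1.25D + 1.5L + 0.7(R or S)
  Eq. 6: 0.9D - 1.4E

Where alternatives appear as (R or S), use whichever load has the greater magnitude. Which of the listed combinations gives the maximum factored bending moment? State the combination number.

Combination 5

(R or S) → S = 152.43 kN·m.
Eq. 1: 1.35(285.09) + 0.5(206.43) + 0.5(15.88) + 0.5(152.43) + 0.5(203.00) = 673.74
Eq. 2: 1.4(285.09) = 399.13
Eq. 3: 1.4(285.09) + 1.6(203.00) = 723.93
Eq. 4: 1.35(285.09) + 1.7(152.43) = 644.00
Eq. 5: 1.25(285.09) + 1.5(206.43) + 0.7(152.43) = 772.71
Eq. 6: 0.9(285.09) - 1.4(203.00) = -27.62
The largest value is 772.71 kN·m from combination 5.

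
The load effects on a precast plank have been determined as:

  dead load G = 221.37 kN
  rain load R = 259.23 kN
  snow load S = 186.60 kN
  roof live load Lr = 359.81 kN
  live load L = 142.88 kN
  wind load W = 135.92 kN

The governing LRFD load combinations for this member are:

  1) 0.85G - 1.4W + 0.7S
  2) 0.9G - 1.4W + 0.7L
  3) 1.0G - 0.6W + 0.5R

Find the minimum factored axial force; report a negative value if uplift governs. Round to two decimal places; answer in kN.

108.96 kN

1) 0.85(221.37) - 1.4(135.92) + 0.7(186.60) = 128.50
2) 0.9(221.37) - 1.4(135.92) + 0.7(142.88) = 199.23 - 190.29 + 100.02 = 108.96
3) 1.0(221.37) - 0.6(135.92) + 0.5(259.23) = 269.43
Combination 2 gives the minimum: 108.96 kN.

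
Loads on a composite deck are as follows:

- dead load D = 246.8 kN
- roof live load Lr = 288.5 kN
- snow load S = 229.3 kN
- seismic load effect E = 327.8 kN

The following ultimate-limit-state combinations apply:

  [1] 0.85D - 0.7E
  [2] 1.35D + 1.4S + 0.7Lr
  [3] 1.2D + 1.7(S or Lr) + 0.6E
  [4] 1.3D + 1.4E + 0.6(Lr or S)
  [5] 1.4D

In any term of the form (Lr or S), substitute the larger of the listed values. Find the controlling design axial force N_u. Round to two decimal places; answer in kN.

(S or Lr) → Lr = 288.5 kN; (Lr or S) → Lr = 288.5 kN.
[1] 0.85(246.8) - 0.7(327.8) = 209.78 - 229.46 = -19.68
[2] 1.35(246.8) + 1.4(229.3) + 0.7(288.5) = 333.18 + 321.02 + 201.95 = 856.15
[3] 1.2(246.8) + 1.7(288.5) + 0.6(327.8) = 296.16 + 490.45 + 196.68 = 983.29
[4] 1.3(246.8) + 1.4(327.8) + 0.6(288.5) = 320.84 + 458.92 + 173.10 = 952.86
[5] 1.4(246.8) = 345.52
Maximum is from combination 3.

983.29 kN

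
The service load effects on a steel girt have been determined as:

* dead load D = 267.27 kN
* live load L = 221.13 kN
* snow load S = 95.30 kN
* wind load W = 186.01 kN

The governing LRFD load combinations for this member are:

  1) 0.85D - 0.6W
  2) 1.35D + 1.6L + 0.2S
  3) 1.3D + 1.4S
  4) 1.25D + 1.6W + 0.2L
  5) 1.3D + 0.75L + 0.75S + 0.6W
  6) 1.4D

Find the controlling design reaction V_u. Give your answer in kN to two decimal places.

1) 0.85(267.27) - 0.6(186.01) = 115.57
2) 1.35(267.27) + 1.6(221.13) + 0.2(95.30) = 733.68
3) 1.3(267.27) + 1.4(95.30) = 480.87
4) 1.25(267.27) + 1.6(186.01) + 0.2(221.13) = 675.93
5) 1.3(267.27) + 0.75(221.13) + 0.75(95.30) + 0.6(186.01) = 696.38
6) 1.4(267.27) = 374.18
The controlling combination is 2, giving 733.68 kN.

733.68 kN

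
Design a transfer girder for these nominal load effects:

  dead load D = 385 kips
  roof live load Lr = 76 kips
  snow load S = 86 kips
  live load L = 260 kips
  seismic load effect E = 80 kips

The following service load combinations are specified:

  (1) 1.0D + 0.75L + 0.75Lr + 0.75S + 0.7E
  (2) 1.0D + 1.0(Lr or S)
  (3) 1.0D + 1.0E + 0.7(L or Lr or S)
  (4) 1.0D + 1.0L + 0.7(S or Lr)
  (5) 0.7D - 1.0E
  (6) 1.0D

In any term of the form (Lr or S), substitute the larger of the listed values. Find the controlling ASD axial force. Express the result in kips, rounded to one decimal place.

757.5 kips

(Lr or S) → S = 86 kips; (L or Lr or S) → L = 260 kips; (S or Lr) → S = 86 kips.
(1) 1.0(385) + 0.75(260) + 0.75(76) + 0.75(86) + 0.7(80) = 385.0 + 195.0 + 57.0 + 64.5 + 56.0 = 757.5
(2) 1.0(385) + 1.0(86) = 385.0 + 86.0 = 471.0
(3) 1.0(385) + 1.0(80) + 0.7(260) = 385.0 + 80.0 + 182.0 = 647.0
(4) 1.0(385) + 1.0(260) + 0.7(86) = 385.0 + 260.0 + 60.2 = 705.2
(5) 0.7(385) - 1.0(80) = 269.5 - 80.0 = 189.5
(6) 1.0(385) = 385.0
Maximum is from combination 1.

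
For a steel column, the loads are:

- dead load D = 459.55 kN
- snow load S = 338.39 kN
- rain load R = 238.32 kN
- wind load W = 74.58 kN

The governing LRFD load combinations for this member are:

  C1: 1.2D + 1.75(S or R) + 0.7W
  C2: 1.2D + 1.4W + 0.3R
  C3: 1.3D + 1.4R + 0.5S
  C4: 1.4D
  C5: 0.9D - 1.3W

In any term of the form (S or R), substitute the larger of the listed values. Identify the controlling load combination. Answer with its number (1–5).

(S or R) → S = 338.39 kN.
C1: 1.2(459.55) + 1.75(338.39) + 0.7(74.58) = 1195.85
C2: 1.2(459.55) + 1.4(74.58) + 0.3(238.32) = 727.37
C3: 1.3(459.55) + 1.4(238.32) + 0.5(338.39) = 1100.26
C4: 1.4(459.55) = 643.37
C5: 0.9(459.55) - 1.3(74.58) = 316.64
The largest value is 1195.85 kN from combination 1.

Combination 1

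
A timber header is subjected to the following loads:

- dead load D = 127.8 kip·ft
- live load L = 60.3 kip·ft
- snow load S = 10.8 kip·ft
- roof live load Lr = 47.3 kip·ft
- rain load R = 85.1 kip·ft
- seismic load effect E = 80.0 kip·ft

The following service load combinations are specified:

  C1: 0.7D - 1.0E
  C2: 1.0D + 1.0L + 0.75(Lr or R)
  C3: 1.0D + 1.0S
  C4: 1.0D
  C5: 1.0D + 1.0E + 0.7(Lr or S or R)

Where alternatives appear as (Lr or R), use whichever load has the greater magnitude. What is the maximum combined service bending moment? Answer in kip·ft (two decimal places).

267.37 kip·ft

(Lr or R) → R = 85.1 kip·ft; (Lr or S or R) → R = 85.1 kip·ft.
C1: 0.7(127.8) - 1.0(80.0) = 89.46 - 80.00 = 9.46
C2: 1.0(127.8) + 1.0(60.3) + 0.75(85.1) = 127.80 + 60.30 + 63.83 = 251.93
C3: 1.0(127.8) + 1.0(10.8) = 127.80 + 10.80 = 138.60
C4: 1.0(127.8) = 127.80
C5: 1.0(127.8) + 1.0(80.0) + 0.7(85.1) = 127.80 + 80.00 + 59.57 = 267.37
Maximum is from combination 5.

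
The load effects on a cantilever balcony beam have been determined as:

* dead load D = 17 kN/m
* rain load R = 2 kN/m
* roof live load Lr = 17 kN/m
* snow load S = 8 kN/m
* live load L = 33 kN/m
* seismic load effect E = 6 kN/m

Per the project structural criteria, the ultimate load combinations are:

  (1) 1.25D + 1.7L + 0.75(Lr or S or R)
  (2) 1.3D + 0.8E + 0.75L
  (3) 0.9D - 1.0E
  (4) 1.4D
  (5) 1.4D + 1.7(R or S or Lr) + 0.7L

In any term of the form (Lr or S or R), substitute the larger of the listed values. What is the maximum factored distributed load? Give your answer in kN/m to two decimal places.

90.10 kN/m

(Lr or S or R) → Lr = 17 kN/m; (R or S or Lr) → Lr = 17 kN/m.
(1) 1.25(17) + 1.7(33) + 0.75(17) = 21.25 + 56.10 + 12.75 = 90.10
(2) 1.3(17) + 0.8(6) + 0.75(33) = 22.10 + 4.80 + 24.75 = 51.65
(3) 0.9(17) - 1.0(6) = 15.30 - 6.00 = 9.30
(4) 1.4(17) = 23.80
(5) 1.4(17) + 1.7(17) + 0.7(33) = 23.80 + 28.90 + 23.10 = 75.80
Combination 1 governs: w_u = 90.10 kN/m.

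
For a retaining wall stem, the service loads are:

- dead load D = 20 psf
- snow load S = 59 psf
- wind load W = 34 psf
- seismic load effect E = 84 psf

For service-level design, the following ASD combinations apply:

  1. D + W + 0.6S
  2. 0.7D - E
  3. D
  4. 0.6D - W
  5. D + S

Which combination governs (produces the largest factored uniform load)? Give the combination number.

1. 1.0(20) + 1.0(34) + 0.6(59) = 20.0 + 34.0 + 35.4 = 89.4
2. 0.7(20) - 1.0(84) = 14.0 - 84.0 = -70.0
3. 1.0(20) = 20.0
4. 0.6(20) - 1.0(34) = 12.0 - 34.0 = -22.0
5. 1.0(20) + 1.0(59) = 20.0 + 59.0 = 79.0
The largest value is 89.4 psf from combination 1.

Combination 1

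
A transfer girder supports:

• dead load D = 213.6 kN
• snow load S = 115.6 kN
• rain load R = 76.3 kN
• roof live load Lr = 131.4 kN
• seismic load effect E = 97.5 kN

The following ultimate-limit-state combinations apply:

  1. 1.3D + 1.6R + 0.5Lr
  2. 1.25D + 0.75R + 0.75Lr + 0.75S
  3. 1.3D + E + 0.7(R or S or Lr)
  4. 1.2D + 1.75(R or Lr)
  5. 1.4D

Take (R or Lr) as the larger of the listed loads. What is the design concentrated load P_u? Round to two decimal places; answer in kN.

(R or S or Lr) → Lr = 131.4 kN; (R or Lr) → Lr = 131.4 kN.
1. 1.3(213.6) + 1.6(76.3) + 0.5(131.4) = 277.68 + 122.08 + 65.70 = 465.46
2. 1.25(213.6) + 0.75(76.3) + 0.75(131.4) + 0.75(115.6) = 267.00 + 57.23 + 98.55 + 86.70 = 509.48
3. 1.3(213.6) + 1.0(97.5) + 0.7(131.4) = 277.68 + 97.50 + 91.98 = 467.16
4. 1.2(213.6) + 1.75(131.4) = 256.32 + 229.95 = 486.27
5. 1.4(213.6) = 299.04
Maximum is from combination 2.

509.48 kN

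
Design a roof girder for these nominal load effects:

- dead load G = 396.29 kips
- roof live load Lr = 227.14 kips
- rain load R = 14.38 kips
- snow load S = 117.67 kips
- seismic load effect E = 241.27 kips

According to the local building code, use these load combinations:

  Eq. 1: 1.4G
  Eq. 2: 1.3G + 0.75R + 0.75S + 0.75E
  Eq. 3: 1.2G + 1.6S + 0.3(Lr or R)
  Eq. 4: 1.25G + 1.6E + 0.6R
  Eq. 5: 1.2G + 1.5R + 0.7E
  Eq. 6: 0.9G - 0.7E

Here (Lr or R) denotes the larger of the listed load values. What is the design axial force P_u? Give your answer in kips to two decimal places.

(Lr or R) → Lr = 227.14 kips.
Eq. 1: 1.4(396.29) = 554.81
Eq. 2: 1.3(396.29) + 0.75(14.38) + 0.75(117.67) + 0.75(241.27) = 515.18 + 10.79 + 88.25 + 180.95 = 795.17
Eq. 3: 1.2(396.29) + 1.6(117.67) + 0.3(227.14) = 475.55 + 188.27 + 68.14 = 731.96
Eq. 4: 1.25(396.29) + 1.6(241.27) + 0.6(14.38) = 495.36 + 386.03 + 8.63 = 890.02
Eq. 5: 1.2(396.29) + 1.5(14.38) + 0.7(241.27) = 475.55 + 21.57 + 168.89 = 666.01
Eq. 6: 0.9(396.29) - 0.7(241.27) = 356.66 - 168.89 = 187.77
Combination 4 governs: P_u = 890.02 kips.

890.02 kips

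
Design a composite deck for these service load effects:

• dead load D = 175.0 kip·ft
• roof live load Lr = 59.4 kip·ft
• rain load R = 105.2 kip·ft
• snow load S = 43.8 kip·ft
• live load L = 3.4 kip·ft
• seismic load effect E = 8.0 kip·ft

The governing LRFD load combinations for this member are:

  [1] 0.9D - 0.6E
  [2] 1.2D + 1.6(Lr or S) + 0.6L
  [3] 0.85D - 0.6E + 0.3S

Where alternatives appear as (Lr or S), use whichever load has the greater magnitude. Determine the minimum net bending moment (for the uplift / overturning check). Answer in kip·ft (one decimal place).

(Lr or S) → Lr = 59.4 kip·ft.
[1] 0.9(175.0) - 0.6(8.0) = 152.7
[2] 1.2(175.0) + 1.6(59.4) + 0.6(3.4) = 307.1
[3] 0.85(175.0) - 0.6(8.0) + 0.3(43.8) = 157.1
Combination 1 gives the minimum: 152.7 kip·ft.

152.7 kip·ft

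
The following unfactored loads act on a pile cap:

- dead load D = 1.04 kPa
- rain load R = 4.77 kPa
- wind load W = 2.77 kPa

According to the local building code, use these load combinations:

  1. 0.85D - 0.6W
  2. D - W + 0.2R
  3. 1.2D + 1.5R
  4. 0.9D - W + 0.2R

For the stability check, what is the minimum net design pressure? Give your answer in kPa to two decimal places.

1. 0.85(1.04) - 0.6(2.77) = -0.78
2. 1.0(1.04) - 1.0(2.77) + 0.2(4.77) = -0.78
3. 1.2(1.04) + 1.5(4.77) = 8.40
4. 0.9(1.04) - 1.0(2.77) + 0.2(4.77) = -0.88
Combination 4 gives the minimum: -0.88 kPa.

-0.88 kPa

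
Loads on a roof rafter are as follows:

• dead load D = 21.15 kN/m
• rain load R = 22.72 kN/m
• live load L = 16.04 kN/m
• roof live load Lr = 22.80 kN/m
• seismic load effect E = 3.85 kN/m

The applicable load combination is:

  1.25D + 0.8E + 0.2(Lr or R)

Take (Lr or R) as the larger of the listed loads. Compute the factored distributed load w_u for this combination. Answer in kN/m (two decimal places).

(Lr or R) → Lr = 22.80 kN/m.
1.25(21.15) + 0.8(3.85) + 0.2(22.80) = 34.08
w_u = 34.08 kN/m.

34.08 kN/m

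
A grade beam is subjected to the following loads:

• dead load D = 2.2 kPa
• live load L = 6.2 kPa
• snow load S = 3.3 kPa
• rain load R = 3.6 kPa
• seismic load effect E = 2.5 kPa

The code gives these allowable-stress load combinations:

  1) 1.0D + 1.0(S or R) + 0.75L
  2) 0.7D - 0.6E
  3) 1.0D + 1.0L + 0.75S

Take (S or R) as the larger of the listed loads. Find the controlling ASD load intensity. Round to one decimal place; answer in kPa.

(S or R) → R = 3.6 kPa.
1) 1.0(2.2) + 1.0(3.6) + 0.75(6.2) = 2.2 + 3.6 + 4.7 = 10.5
2) 0.7(2.2) - 0.6(2.5) = 1.5 - 1.5 = 0.0
3) 1.0(2.2) + 1.0(6.2) + 0.75(3.3) = 2.2 + 6.2 + 2.5 = 10.9
The controlling combination is 3, giving 10.9 kPa.

10.9 kPa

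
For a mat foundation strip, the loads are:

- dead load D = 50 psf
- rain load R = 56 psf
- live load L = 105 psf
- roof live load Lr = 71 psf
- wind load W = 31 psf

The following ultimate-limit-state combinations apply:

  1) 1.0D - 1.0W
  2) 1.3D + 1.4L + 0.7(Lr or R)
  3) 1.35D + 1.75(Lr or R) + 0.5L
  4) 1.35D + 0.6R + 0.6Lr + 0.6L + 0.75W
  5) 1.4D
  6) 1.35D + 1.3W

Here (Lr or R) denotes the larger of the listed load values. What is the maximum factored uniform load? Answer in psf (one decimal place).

261.7 psf

(Lr or R) → Lr = 71 psf.
1) 1.0(50) - 1.0(31) = 50.0 - 31.0 = 19.0
2) 1.3(50) + 1.4(105) + 0.7(71) = 65.0 + 147.0 + 49.7 = 261.7
3) 1.35(50) + 1.75(71) + 0.5(105) = 67.5 + 124.3 + 52.5 = 244.3
4) 1.35(50) + 0.6(56) + 0.6(71) + 0.6(105) + 0.75(31) = 67.5 + 33.6 + 42.6 + 63.0 + 23.3 = 230.0
5) 1.4(50) = 70.0
6) 1.35(50) + 1.3(31) = 67.5 + 40.3 = 107.8
Combination 2 governs: q_u = 261.7 psf.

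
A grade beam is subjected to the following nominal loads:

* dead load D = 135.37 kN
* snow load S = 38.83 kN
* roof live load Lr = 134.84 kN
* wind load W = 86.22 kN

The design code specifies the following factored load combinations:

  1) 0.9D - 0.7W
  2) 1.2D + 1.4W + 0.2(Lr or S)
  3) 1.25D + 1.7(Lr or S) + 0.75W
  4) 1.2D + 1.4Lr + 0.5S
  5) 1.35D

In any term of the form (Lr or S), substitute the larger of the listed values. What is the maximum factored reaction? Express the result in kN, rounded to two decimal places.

(Lr or S) → Lr = 134.84 kN.
1) 0.9(135.37) - 0.7(86.22) = 121.83 - 60.35 = 61.48
2) 1.2(135.37) + 1.4(86.22) + 0.2(134.84) = 162.44 + 120.71 + 26.97 = 310.12
3) 1.25(135.37) + 1.7(134.84) + 0.75(86.22) = 169.21 + 229.23 + 64.67 = 463.11
4) 1.2(135.37) + 1.4(134.84) + 0.5(38.83) = 162.44 + 188.78 + 19.42 = 370.64
5) 1.35(135.37) = 182.75
The controlling combination is 3, giving 463.11 kN.

463.11 kN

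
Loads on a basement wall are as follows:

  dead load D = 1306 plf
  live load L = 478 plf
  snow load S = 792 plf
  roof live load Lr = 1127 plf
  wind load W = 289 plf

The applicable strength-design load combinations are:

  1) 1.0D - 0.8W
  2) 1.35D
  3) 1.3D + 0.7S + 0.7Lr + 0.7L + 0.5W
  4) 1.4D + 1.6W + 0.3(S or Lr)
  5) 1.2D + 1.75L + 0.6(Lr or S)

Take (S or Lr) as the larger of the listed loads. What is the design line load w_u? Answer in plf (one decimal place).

3520.2 plf

(S or Lr) → Lr = 1127 plf; (Lr or S) → Lr = 1127 plf.
1) 1.0(1306) - 0.8(289) = 1306.0 - 231.2 = 1074.8
2) 1.35(1306) = 1763.1
3) 1.3(1306) + 0.7(792) + 0.7(1127) + 0.7(478) + 0.5(289) = 1697.8 + 554.4 + 788.9 + 334.6 + 144.5 = 3520.2
4) 1.4(1306) + 1.6(289) + 0.3(1127) = 1828.4 + 462.4 + 338.1 = 2628.9
5) 1.2(1306) + 1.75(478) + 0.6(1127) = 1567.2 + 836.5 + 676.2 = 3079.9
Maximum is from combination 3.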